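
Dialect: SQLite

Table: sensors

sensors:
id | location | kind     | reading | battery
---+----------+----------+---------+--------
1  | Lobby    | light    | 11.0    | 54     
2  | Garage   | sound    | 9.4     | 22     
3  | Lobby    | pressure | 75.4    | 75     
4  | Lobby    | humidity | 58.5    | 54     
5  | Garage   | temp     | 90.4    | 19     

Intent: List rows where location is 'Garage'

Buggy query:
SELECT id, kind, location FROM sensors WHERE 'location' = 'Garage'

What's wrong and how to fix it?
Bug: Single quotes denote string literals in SQL; the column name is being compared as a constant string

Fix: Remove the quotes around the column name (or use double quotes for an identifier)

Corrected query:
SELECT id, kind, location FROM sensors WHERE location = 'Garage'

Result:
id | kind  | location
---+-------+---------
2  | sound | Garage  
5  | temp  | Garage  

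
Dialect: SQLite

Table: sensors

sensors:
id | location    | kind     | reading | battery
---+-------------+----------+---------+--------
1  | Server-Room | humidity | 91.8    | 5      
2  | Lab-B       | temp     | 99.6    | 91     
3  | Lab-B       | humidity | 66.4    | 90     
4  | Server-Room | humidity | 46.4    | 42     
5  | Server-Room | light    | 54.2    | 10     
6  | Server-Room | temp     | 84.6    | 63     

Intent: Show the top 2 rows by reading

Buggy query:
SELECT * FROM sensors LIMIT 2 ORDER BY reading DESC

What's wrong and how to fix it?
Bug: LIMIT must come after ORDER BY

Fix: Sort with ORDER BY, then apply LIMIT

Corrected query:
SELECT * FROM sensors ORDER BY reading DESC LIMIT 2

Result:
id | location    | kind     | reading | battery
---+-------------+----------+---------+--------
2  | Lab-B       | temp     | 99.6    | 91     
1  | Server-Room | humidity | 91.8    | 5      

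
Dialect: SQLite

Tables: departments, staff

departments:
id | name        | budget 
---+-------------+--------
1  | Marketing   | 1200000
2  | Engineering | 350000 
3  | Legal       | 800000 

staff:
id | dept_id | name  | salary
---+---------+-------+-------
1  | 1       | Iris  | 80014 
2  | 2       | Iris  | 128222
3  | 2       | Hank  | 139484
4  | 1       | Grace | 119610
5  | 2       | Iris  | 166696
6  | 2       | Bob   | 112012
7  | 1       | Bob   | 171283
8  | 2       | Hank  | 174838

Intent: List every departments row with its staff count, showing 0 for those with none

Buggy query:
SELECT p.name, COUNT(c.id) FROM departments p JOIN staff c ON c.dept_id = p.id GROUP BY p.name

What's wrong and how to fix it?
Bug: An inner join excludes parents with zero children

Fix: Use LEFT JOIN so parents without children still appear (COUNT(c.id) gives 0)

Corrected query:
SELECT p.name, COUNT(c.id) FROM departments p LEFT JOIN staff c ON c.dept_id = p.id GROUP BY p.name

Result:
name        | COUNT(c.id)
------------+------------
Engineering | 5          
Legal       | 0          
Marketing   | 3          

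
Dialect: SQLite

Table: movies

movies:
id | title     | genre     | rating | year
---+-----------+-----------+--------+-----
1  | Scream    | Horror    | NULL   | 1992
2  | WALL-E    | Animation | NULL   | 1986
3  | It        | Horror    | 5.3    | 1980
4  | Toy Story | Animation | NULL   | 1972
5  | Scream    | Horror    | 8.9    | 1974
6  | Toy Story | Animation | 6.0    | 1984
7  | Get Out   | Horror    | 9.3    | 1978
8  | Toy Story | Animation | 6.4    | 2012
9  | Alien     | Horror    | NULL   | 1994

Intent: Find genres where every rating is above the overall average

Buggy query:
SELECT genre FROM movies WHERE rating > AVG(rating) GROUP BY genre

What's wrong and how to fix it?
Bug: WHERE evaluates per row before aggregation, so AVG() is unavailable

Fix: Compute the overall average in a scalar subquery and compare each group's MIN against it in HAVING

Corrected query:
SELECT genre FROM movies GROUP BY genre HAVING MIN(rating) > (SELECT AVG(rating) FROM movies)

Result:
(no rows)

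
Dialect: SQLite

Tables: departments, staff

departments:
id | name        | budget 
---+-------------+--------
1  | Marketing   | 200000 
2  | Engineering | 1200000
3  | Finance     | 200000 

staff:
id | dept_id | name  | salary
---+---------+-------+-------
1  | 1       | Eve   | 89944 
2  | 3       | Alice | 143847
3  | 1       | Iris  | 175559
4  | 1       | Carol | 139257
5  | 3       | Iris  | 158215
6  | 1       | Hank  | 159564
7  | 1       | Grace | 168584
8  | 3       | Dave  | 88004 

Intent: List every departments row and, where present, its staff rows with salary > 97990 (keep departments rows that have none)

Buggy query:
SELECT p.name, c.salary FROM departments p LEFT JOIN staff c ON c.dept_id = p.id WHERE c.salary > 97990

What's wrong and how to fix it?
Bug: A WHERE condition on the right-hand table after LEFT JOIN drops unmatched parents

Fix: Put 'c.salary > 97990' in the JOIN's ON clause instead of WHERE

Corrected query:
SELECT p.name, c.salary FROM departments p LEFT JOIN staff c ON c.dept_id = p.id AND c.salary > 97990

Result:
name        | salary
------------+-------
Marketing   | 139257
Marketing   | 159564
Marketing   | 168584
Marketing   | 175559
Engineering | NULL  
Finance     | 143847
Finance     | 158215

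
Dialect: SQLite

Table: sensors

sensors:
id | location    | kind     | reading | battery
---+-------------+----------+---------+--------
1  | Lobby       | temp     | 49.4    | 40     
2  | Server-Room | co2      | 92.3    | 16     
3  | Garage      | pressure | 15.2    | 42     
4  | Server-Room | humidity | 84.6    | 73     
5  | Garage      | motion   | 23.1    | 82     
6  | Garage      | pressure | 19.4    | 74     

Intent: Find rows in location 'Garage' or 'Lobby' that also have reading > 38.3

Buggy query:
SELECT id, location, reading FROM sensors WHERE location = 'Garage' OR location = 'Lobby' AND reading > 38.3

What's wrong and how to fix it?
Bug: AND binds tighter than OR, so this parses as location = 'Garage' OR (location = 'Lobby' AND reading > 38.3)

Fix: Add parentheses around the OR so the AND applies to both alternatives

Corrected query:
SELECT id, location, reading FROM sensors WHERE (location = 'Garage' OR location = 'Lobby') AND reading > 38.3

Result:
id | location | reading
---+----------+--------
1  | Lobby    | 49.4   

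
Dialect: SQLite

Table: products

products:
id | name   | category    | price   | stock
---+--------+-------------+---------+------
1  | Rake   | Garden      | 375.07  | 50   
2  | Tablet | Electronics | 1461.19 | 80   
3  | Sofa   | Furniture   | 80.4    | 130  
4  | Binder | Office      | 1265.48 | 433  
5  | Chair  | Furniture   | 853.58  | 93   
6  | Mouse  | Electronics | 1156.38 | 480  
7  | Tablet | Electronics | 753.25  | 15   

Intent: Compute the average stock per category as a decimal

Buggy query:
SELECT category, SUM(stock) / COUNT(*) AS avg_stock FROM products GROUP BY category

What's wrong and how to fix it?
Bug: Both operands are integers, so '/' performs integer division and truncates

Fix: Cast one side to REAL so the division keeps the fractional part

Corrected query:
SELECT category, SUM(stock) * 1.0 / COUNT(*) AS avg_stock FROM products GROUP BY category

Result:
category    | avg_stock 
------------+-----------
Electronics | 191.666667
Furniture   | 111.5     
Garden      | 50        
Office      | 433       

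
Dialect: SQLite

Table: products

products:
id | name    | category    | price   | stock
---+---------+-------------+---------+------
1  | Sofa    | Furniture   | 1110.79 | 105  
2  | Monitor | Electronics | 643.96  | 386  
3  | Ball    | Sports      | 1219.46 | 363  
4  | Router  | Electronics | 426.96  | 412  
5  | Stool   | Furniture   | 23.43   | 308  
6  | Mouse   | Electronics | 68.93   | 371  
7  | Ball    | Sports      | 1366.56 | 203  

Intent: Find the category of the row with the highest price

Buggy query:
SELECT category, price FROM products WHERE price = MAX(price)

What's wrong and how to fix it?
Bug: MAX(price) is an aggregate and cannot be used directly in WHERE

Fix: Wrap MAX in a scalar subquery so WHERE compares against a single value

Corrected query:
SELECT category, price FROM products WHERE price = (SELECT MAX(price) FROM products)

Result:
category | price  
---------+--------
Sports   | 1366.56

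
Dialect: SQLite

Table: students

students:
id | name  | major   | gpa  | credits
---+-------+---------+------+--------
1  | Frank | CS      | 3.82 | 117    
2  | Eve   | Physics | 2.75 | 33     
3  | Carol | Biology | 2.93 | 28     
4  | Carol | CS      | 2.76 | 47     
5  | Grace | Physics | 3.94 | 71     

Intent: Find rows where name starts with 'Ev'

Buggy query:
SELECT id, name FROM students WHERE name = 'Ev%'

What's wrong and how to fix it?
Bug: '=' compares the literal string including the % character; pattern matching needs LIKE

Fix: Replace '=' with LIKE so 'Ev%' is treated as a pattern

Corrected query:
SELECT id, name FROM students WHERE name LIKE 'Ev%'

Result:
id | name
---+-----
2  | Eve 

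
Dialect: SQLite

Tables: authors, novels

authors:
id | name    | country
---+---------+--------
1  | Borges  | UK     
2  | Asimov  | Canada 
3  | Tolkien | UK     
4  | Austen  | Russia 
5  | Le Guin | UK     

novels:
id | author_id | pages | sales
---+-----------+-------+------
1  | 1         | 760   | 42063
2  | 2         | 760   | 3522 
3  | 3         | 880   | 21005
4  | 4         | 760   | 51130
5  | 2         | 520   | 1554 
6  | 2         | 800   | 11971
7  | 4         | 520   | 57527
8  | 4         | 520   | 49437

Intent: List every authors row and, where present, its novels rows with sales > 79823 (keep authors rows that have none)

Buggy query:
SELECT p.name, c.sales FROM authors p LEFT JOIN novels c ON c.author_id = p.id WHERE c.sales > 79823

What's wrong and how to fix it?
Bug: Filtering c.sales in WHERE discards the NULL rows produced by LEFT JOIN, turning it into an inner join

Fix: Put 'c.sales > 79823' in the JOIN's ON clause instead of WHERE

Corrected query:
SELECT p.name, c.sales FROM authors p LEFT JOIN novels c ON c.author_id = p.id AND c.sales > 79823

Result:
name    | sales
--------+------
Borges  | NULL 
Asimov  | NULL 
Tolkien | NULL 
Austen  | NULL 
Le Guin | NULL 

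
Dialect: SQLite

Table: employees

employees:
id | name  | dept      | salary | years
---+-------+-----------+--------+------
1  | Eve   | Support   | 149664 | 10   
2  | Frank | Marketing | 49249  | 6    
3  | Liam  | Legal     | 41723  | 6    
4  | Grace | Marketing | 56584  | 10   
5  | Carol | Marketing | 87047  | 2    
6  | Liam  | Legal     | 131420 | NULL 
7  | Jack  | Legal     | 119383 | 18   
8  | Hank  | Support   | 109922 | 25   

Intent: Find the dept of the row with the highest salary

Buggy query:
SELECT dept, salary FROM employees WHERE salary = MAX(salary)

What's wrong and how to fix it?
Bug: WHERE is evaluated per row; an aggregate over the whole table isn't defined there

Fix: Use a subquery: WHERE salary = (SELECT MAX(salary) FROM employees)

Corrected query:
SELECT dept, salary FROM employees WHERE salary = (SELECT MAX(salary) FROM employees)

Result:
dept    | salary
--------+-------
Support | 149664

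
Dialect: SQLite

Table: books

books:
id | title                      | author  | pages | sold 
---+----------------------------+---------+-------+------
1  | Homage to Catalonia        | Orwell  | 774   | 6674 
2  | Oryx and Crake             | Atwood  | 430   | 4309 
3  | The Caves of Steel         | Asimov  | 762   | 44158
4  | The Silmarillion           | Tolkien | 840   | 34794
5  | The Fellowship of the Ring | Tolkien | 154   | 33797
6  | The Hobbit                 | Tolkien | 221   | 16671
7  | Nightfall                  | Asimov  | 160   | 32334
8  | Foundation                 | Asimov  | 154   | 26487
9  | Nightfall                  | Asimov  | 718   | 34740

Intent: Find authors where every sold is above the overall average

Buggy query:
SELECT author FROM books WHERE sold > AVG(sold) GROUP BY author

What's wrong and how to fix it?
Bug: AVG() is an aggregate; it can't sit directly in WHERE

Fix: Use a subquery for AVG and a HAVING MIN(...) filter so the condition holds for every row in the group

Corrected query:
SELECT author FROM books GROUP BY author HAVING MIN(sold) > (SELECT AVG(sold) FROM books)

Result:
author
------
Asimov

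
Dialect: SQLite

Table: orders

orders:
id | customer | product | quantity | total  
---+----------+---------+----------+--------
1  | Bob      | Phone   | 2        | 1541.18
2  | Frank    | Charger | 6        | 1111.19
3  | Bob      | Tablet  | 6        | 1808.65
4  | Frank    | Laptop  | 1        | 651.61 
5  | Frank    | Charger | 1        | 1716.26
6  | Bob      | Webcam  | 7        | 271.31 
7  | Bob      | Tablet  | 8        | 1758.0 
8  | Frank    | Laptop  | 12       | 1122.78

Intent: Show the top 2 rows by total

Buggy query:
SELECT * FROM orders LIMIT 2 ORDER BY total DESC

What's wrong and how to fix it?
Bug: ORDER BY cannot follow LIMIT; LIMIT is the final clause

Fix: Sort with ORDER BY, then apply LIMIT

Corrected query:
SELECT * FROM orders ORDER BY total DESC LIMIT 2

Result:
id | customer | product | quantity | total  
---+----------+---------+----------+--------
3  | Bob      | Tablet  | 6        | 1808.65
7  | Bob      | Tablet  | 8        | 1758   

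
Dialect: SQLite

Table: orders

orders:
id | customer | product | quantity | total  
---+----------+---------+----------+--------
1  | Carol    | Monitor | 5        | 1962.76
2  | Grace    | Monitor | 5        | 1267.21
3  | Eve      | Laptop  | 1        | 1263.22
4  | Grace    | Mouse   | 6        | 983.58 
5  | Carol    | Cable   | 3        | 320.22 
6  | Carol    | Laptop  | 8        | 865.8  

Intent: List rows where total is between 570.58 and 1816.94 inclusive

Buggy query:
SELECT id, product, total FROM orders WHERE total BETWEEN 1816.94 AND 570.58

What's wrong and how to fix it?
Bug: BETWEEN expects the lower bound first; with 1816.94 AND 570.58 the range is empty

Fix: Swap the bounds so the smaller value comes first

Corrected query:
SELECT id, product, total FROM orders WHERE total BETWEEN 570.58 AND 1816.94

Result:
id | product | total  
---+---------+--------
2  | Monitor | 1267.21
3  | Laptop  | 1263.22
4  | Mouse   | 983.58 
6  | Laptop  | 865.8  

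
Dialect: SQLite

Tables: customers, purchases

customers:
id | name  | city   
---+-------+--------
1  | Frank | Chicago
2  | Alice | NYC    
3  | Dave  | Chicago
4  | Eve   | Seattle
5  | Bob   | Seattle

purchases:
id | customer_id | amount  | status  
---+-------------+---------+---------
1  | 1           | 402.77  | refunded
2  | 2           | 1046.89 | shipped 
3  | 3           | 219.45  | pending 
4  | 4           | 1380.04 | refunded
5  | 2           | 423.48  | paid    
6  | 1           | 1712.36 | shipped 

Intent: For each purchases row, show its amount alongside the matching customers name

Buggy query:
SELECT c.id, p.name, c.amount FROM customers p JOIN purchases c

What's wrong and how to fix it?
Bug: Missing join condition: each purchases row is matched to all customers rows instead of just its own

Fix: Specify the join condition linking the foreign key to the parent id

Corrected query:
SELECT c.id, p.name, c.amount FROM customers p JOIN purchases c ON c.customer_id = p.id

Result:
id | name  | amount 
---+-------+--------
1  | Frank | 402.77 
2  | Alice | 1046.89
3  | Dave  | 219.45 
4  | Eve   | 1380.04
5  | Alice | 423.48 
6  | Frank | 1712.36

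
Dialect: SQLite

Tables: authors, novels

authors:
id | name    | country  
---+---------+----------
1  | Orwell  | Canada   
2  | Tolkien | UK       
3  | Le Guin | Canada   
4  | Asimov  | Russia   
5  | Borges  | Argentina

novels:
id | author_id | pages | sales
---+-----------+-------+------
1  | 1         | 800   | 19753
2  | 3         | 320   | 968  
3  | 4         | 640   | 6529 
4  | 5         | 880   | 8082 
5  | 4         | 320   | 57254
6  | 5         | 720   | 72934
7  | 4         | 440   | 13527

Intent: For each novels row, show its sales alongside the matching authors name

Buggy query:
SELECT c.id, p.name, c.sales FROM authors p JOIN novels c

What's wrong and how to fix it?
Bug: Missing join condition: each novels row is matched to all authors rows instead of just its own

Fix: Specify the join condition linking the foreign key to the parent id

Corrected query:
SELECT c.id, p.name, c.sales FROM authors p JOIN novels c ON c.author_id = p.id

Result:
id | name    | sales
---+---------+------
1  | Orwell  | 19753
2  | Le Guin | 968  
3  | Asimov  | 6529 
4  | Borges  | 8082 
5  | Asimov  | 57254
6  | Borges  | 72934
7  | Asimov  | 13527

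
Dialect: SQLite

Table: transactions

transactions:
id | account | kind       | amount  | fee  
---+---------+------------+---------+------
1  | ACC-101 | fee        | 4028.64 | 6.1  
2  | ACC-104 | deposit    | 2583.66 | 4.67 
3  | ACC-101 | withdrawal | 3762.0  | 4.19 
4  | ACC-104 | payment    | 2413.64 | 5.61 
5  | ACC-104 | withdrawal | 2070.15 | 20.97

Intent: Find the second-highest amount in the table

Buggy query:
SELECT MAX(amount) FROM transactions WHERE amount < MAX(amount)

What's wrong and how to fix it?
Bug: The inner MAX is an aggregate inside WHERE, which is not allowed

Fix: Compute the overall MAX in a subquery, then take MAX of rows below it

Corrected query:
SELECT MAX(amount) FROM transactions WHERE amount < (SELECT MAX(amount) FROM transactions)

Result:
MAX(amount)
-----------
3762       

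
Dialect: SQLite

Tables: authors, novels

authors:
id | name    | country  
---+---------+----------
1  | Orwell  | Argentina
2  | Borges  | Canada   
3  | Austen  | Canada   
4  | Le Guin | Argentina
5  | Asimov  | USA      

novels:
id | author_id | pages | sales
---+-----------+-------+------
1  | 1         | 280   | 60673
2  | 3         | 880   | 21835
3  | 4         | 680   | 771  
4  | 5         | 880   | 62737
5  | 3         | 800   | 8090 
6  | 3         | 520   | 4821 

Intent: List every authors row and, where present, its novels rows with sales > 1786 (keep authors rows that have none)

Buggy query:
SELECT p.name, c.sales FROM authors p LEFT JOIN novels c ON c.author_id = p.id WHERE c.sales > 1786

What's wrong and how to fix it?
Bug: Filtering c.sales in WHERE discards the NULL rows produced by LEFT JOIN, turning it into an inner join

Fix: Move the right-table condition into the ON clause so unmatched parents are kept

Corrected query:
SELECT p.name, c.sales FROM authors p LEFT JOIN novels c ON c.author_id = p.id AND c.sales > 1786

Result:
name    | sales
--------+------
Orwell  | 60673
Borges  | NULL 
Austen  | 4821 
Austen  | 8090 
Austen  | 21835
Le Guin | NULL 
Asimov  | 62737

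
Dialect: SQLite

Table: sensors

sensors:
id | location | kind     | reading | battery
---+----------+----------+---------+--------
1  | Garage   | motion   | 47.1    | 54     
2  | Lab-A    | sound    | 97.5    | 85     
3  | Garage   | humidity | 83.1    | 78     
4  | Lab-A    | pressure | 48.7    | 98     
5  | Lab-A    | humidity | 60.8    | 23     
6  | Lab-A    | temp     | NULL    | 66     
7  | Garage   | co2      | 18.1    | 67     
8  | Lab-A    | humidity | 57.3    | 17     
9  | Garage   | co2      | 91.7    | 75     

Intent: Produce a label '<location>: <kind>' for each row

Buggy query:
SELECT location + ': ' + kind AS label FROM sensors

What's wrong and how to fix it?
Bug: '+' is numeric addition; on text columns SQLite converts them to 0 instead of concatenating

Fix: Replace + with || to concatenate text

Corrected query:
SELECT location || ': ' || kind AS label FROM sensors

Result:
label           
----------------
Garage: motion  
Lab-A: sound    
Garage: humidity
Lab-A: pressure 
Lab-A: humidity 
Lab-A: temp     
Garage: co2     
Lab-A: humidity 
Garage: co2     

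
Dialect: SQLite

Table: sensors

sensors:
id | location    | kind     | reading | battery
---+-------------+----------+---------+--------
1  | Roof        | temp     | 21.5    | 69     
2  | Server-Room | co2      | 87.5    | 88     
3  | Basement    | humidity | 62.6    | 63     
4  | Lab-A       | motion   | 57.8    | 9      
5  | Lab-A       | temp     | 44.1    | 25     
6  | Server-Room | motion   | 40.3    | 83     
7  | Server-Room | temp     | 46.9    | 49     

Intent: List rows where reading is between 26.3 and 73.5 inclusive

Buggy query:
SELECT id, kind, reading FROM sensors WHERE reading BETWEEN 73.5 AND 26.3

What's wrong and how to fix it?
Bug: The bounds are reversed; BETWEEN a AND b requires a <= b to match anything

Fix: Swap the bounds so the smaller value comes first

Corrected query:
SELECT id, kind, reading FROM sensors WHERE reading BETWEEN 26.3 AND 73.5

Result:
id | kind     | reading
---+----------+--------
3  | humidity | 62.6   
4  | motion   | 57.8   
5  | temp     | 44.1   
6  | motion   | 40.3   
7  | temp     | 46.9   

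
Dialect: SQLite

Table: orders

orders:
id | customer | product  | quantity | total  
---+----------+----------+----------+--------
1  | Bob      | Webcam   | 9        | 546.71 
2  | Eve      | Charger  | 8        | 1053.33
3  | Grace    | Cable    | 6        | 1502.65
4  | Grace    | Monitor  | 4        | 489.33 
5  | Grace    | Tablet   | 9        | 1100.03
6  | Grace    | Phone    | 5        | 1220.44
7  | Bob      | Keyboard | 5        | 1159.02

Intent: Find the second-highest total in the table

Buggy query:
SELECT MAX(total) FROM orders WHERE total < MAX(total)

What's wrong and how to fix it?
Bug: MAX(total) on the right of the comparison is an aggregate-in-WHERE error

Fix: Put the inner MAX in a scalar subquery

Corrected query:
SELECT MAX(total) FROM orders WHERE total < (SELECT MAX(total) FROM orders)

Result:
MAX(total)
----------
1220.44   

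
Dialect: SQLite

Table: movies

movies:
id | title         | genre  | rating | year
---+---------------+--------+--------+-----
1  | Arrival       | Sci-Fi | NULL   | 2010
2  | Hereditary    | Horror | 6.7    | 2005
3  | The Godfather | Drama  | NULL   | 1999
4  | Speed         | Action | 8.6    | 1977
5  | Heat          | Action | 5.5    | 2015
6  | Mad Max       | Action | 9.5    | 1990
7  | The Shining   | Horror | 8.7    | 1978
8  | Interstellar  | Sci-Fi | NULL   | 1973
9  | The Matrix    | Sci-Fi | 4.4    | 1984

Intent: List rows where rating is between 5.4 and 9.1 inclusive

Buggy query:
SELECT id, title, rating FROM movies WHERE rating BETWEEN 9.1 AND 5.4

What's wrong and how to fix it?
Bug: BETWEEN expects the lower bound first; with 9.1 AND 5.4 the range is empty

Fix: Write BETWEEN 5.4 AND 9.1

Corrected query:
SELECT id, title, rating FROM movies WHERE rating BETWEEN 5.4 AND 9.1

Result:
id | title       | rating
---+-------------+-------
2  | Hereditary  | 6.7   
4  | Speed       | 8.6   
5  | Heat        | 5.5   
7  | The Shining | 8.7   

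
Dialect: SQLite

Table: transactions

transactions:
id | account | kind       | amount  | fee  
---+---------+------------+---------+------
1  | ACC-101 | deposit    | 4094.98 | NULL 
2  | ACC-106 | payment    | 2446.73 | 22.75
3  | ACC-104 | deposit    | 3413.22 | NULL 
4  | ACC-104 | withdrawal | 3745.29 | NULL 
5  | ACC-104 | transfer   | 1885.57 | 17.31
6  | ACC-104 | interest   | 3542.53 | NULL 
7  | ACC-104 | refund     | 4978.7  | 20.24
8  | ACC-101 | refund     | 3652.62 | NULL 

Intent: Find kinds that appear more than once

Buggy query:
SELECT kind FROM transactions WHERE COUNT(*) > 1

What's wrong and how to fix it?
Bug: WHERE can't reference COUNT(*); aggregates are computed after WHERE

Fix: GROUP BY kind, then filter groups with HAVING COUNT(*) > 1

Corrected query:
SELECT kind FROM transactions GROUP BY kind HAVING COUNT(*) > 1

Result:
kind   
-------
deposit
refund 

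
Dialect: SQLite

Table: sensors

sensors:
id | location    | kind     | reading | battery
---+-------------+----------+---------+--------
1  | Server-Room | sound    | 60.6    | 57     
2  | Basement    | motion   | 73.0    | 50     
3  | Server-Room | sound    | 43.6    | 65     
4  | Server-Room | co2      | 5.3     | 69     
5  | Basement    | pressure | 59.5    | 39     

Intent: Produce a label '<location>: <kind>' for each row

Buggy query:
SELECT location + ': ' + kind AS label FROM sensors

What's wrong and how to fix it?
Bug: SQLite uses || for string concatenation; + coerces text to numbers (yielding 0)

Fix: Use the || operator for string concatenation

Corrected query:
SELECT location || ': ' || kind AS label FROM sensors

Result:
label             
------------------
Server-Room: sound
Basement: motion  
Server-Room: sound
Server-Room: co2  
Basement: pressure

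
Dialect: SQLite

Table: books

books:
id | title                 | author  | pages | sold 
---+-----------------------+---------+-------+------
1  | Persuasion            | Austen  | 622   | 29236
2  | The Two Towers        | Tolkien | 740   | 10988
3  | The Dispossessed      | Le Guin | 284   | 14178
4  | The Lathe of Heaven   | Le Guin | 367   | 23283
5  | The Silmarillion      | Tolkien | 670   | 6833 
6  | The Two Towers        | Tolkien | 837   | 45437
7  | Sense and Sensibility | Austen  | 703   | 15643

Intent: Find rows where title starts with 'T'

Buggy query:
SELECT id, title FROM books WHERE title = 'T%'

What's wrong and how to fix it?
Bug: '=' compares the literal string including the % character; pattern matching needs LIKE

Fix: Replace '=' with LIKE so 'T%' is treated as a pattern

Corrected query:
SELECT id, title FROM books WHERE title LIKE 'T%'

Result:
id | title              
---+--------------------
2  | The Two Towers     
3  | The Dispossessed   
4  | The Lathe of Heaven
5  | The Silmarillion   
6  | The Two Towers     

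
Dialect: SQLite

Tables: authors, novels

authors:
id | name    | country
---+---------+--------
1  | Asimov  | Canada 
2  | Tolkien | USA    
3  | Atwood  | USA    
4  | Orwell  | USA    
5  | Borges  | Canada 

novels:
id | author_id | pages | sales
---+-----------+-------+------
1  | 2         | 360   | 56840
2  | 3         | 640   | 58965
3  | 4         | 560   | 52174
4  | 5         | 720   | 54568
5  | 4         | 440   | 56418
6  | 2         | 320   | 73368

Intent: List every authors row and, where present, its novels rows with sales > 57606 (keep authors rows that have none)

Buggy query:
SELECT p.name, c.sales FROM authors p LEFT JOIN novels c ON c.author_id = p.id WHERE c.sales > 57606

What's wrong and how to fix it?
Bug: A WHERE condition on the right-hand table after LEFT JOIN drops unmatched parents

Fix: Move the right-table condition into the ON clause so unmatched parents are kept

Corrected query:
SELECT p.name, c.sales FROM authors p LEFT JOIN novels c ON c.author_id = p.id AND c.sales > 57606

Result:
name    | sales
--------+------
Asimov  | NULL 
Tolkien | 73368
Atwood  | 58965
Orwell  | NULL 
Borges  | NULL 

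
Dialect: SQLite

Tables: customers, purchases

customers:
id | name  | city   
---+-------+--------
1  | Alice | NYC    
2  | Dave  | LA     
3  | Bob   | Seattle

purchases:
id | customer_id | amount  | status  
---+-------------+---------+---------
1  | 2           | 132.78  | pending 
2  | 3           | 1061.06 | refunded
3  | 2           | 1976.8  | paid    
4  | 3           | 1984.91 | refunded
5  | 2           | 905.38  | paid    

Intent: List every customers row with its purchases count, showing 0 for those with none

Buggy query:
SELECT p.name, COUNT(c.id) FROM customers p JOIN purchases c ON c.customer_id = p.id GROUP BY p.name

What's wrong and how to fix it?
Bug: INNER JOIN drops customers rows that have no matching purchases rows

Fix: Switch to LEFT JOIN to retain unmatched parent rows

Corrected query:
SELECT p.name, COUNT(c.id) FROM customers p LEFT JOIN purchases c ON c.customer_id = p.id GROUP BY p.name

Result:
name  | COUNT(c.id)
------+------------
Alice | 0          
Bob   | 2          
Dave  | 3          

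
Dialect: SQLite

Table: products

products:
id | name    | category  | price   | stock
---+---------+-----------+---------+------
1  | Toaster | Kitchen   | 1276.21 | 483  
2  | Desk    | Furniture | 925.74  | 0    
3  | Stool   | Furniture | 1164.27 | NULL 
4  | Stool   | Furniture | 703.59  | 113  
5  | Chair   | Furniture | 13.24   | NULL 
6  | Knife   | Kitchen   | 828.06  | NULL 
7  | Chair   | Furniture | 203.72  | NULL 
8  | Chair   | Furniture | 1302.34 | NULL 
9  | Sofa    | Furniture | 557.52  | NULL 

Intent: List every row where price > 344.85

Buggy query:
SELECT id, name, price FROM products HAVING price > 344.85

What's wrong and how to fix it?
Bug: This is a non-aggregate query (no GROUP BY, no aggregates), so in SQLite the HAVING clause is invalid here; a row-level condition belongs in WHERE

Fix: Replace HAVING with WHERE since the condition applies to individual rows

Corrected query:
SELECT id, name, price FROM products WHERE price > 344.85

Result:
id | name    | price  
---+---------+--------
1  | Toaster | 1276.21
2  | Desk    | 925.74 
3  | Stool   | 1164.27
4  | Stool   | 703.59 
6  | Knife   | 828.06 
8  | Chair   | 1302.34
9  | Sofa    | 557.52 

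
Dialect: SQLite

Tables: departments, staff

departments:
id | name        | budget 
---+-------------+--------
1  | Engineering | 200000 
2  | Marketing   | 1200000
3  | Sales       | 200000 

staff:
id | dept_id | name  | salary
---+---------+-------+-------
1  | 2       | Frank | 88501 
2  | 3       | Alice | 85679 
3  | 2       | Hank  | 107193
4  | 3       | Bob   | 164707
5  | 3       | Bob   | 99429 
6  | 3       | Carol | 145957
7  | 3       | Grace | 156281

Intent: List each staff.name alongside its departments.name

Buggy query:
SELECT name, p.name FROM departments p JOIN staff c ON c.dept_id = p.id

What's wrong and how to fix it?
Bug: Both tables have a 'name' column; the unqualified reference is ambiguous

Fix: Qualify the column with its table alias (c.name)

Corrected query:
SELECT c.name, p.name FROM departments p JOIN staff c ON c.dept_id = p.id

Result:
name  | name     
------+----------
Frank | Marketing
Alice | Sales    
Hank  | Marketing
Bob   | Sales    
Bob   | Sales    
Carol | Sales    
Grace | Sales    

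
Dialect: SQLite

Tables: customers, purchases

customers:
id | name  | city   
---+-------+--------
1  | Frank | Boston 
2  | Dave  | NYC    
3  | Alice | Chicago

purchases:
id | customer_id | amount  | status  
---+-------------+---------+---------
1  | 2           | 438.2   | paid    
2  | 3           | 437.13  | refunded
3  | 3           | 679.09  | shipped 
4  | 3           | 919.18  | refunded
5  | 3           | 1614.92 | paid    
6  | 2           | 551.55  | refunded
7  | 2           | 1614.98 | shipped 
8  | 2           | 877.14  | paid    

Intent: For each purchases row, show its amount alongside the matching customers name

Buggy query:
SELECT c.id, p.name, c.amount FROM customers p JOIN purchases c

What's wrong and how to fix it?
Bug: Missing join condition: each purchases row is matched to all customers rows instead of just its own

Fix: Add ON c.customer_id = p.id to the JOIN

Corrected query:
SELECT c.id, p.name, c.amount FROM customers p JOIN purchases c ON c.customer_id = p.id

Result:
id | name  | amount 
---+-------+--------
1  | Dave  | 438.2  
2  | Alice | 437.13 
3  | Alice | 679.09 
4  | Alice | 919.18 
5  | Alice | 1614.92
6  | Dave  | 551.55 
7  | Dave  | 1614.98
8  | Dave  | 877.14 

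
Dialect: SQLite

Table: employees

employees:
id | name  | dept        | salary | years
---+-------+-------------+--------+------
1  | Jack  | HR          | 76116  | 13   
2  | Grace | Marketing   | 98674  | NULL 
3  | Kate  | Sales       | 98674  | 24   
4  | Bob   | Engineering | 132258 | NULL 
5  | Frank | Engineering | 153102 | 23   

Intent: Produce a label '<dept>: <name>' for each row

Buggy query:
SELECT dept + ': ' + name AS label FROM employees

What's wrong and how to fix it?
Bug: '+' is numeric addition; on text columns SQLite converts them to 0 instead of concatenating

Fix: Replace + with || to concatenate text

Corrected query:
SELECT dept || ': ' || name AS label FROM employees

Result:
label             
------------------
HR: Jack          
Marketing: Grace  
Sales: Kate       
Engineering: Bob  
Engineering: Frank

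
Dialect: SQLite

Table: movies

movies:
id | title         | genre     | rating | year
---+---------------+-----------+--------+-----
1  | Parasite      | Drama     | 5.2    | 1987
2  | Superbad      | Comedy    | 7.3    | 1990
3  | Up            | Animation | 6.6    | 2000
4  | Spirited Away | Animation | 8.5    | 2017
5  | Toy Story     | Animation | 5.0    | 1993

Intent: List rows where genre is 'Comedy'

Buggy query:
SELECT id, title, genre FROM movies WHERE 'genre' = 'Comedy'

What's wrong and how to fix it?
Bug: Single quotes denote string literals in SQL; the column name is being compared as a constant string

Fix: Reference the column as genre without single quotes

Corrected query:
SELECT id, title, genre FROM movies WHERE genre = 'Comedy'

Result:
id | title    | genre 
---+----------+-------
2  | Superbad | Comedy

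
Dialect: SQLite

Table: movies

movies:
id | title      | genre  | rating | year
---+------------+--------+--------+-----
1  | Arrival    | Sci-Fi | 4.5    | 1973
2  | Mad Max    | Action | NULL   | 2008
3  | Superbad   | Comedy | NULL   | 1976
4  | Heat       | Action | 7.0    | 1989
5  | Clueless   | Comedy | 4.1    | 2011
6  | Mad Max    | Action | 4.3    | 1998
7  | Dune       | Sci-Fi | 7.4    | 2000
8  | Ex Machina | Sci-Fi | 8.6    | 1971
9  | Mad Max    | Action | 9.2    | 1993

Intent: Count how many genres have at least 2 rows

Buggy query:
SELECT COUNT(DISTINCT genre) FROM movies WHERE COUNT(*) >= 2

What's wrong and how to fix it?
Bug: WHERE filters individual rows, not groups, so a group-level COUNT is invalid there

Fix: Group first with HAVING COUNT(*) >= 2, then COUNT the resulting groups

Corrected query:
SELECT COUNT(*) FROM (SELECT genre FROM movies GROUP BY genre HAVING COUNT(*) >= 2)

Result:
COUNT(*)
--------
3       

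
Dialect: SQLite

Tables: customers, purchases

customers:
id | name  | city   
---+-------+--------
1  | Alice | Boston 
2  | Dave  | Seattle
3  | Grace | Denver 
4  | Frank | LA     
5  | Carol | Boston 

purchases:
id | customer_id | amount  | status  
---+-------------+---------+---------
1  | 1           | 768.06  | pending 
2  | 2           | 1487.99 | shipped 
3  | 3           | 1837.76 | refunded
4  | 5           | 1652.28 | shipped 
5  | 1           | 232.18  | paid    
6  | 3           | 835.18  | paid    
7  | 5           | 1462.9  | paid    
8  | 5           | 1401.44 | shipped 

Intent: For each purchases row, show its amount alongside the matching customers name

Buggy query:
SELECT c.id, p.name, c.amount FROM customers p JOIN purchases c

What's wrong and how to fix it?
Bug: JOIN with no ON clause produces a cartesian product; every purchases row pairs with every customers row

Fix: Specify the join condition linking the foreign key to the parent id

Corrected query:
SELECT c.id, p.name, c.amount FROM customers p JOIN purchases c ON c.customer_id = p.id

Result:
id | name  | amount 
---+-------+--------
1  | Alice | 768.06 
2  | Dave  | 1487.99
3  | Grace | 1837.76
4  | Carol | 1652.28
5  | Alice | 232.18 
6  | Grace | 835.18 
7  | Carol | 1462.9 
8  | Carol | 1401.44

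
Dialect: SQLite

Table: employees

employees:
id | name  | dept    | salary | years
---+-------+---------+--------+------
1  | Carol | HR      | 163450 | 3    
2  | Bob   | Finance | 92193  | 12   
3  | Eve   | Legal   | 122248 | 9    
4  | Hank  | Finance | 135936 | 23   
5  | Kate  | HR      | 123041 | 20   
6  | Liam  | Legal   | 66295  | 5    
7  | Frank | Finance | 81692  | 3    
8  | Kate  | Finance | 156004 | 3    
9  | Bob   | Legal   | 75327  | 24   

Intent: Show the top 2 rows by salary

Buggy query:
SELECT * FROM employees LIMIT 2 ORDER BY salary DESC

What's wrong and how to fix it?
Bug: LIMIT must come after ORDER BY

Fix: Sort with ORDER BY, then apply LIMIT

Corrected query:
SELECT * FROM employees ORDER BY salary DESC LIMIT 2

Result:
id | name  | dept    | salary | years
---+-------+---------+--------+------
1  | Carol | HR      | 163450 | 3    
8  | Kate  | Finance | 156004 | 3    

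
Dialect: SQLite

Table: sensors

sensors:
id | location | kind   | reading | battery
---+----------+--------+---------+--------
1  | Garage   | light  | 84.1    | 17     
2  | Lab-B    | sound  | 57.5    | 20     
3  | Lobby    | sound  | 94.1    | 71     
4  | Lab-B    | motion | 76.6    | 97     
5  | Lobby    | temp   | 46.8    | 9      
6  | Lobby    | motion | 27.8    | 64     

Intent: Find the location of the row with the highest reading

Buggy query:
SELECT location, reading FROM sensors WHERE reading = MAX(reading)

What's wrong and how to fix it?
Bug: MAX(reading) is an aggregate and cannot be used directly in WHERE

Fix: Wrap MAX in a scalar subquery so WHERE compares against a single value

Corrected query:
SELECT location, reading FROM sensors WHERE reading = (SELECT MAX(reading) FROM sensors)

Result:
location | reading
---------+--------
Lobby    | 94.1   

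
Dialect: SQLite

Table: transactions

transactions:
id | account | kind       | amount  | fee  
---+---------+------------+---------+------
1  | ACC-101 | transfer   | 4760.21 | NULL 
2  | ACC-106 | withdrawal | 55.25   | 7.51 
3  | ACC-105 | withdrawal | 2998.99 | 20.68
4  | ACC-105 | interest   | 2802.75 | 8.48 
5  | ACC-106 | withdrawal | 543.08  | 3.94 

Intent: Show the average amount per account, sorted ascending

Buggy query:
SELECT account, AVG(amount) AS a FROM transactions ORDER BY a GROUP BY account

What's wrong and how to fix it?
Bug: ORDER BY appears before GROUP BY; SQL clause order requires GROUP BY first

Fix: Reorder: SELECT … FROM … GROUP BY … ORDER BY …

Corrected query:
SELECT account, AVG(amount) AS a FROM transactions GROUP BY account ORDER BY a

Result:
account | a      
--------+--------
ACC-106 | 299.165
ACC-105 | 2900.87
ACC-101 | 4760.21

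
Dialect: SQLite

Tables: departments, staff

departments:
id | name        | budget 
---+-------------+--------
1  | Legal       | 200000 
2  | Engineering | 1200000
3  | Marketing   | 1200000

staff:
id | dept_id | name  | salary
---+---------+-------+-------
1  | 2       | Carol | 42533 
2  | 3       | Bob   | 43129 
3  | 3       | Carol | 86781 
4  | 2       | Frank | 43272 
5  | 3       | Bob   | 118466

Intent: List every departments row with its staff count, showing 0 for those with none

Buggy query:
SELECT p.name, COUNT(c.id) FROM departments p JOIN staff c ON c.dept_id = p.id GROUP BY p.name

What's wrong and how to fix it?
Bug: INNER JOIN drops departments rows that have no matching staff rows

Fix: Switch to LEFT JOIN to retain unmatched parent rows

Corrected query:
SELECT p.name, COUNT(c.id) FROM departments p LEFT JOIN staff c ON c.dept_id = p.id GROUP BY p.name

Result:
name        | COUNT(c.id)
------------+------------
Engineering | 2          
Legal       | 0          
Marketing   | 3          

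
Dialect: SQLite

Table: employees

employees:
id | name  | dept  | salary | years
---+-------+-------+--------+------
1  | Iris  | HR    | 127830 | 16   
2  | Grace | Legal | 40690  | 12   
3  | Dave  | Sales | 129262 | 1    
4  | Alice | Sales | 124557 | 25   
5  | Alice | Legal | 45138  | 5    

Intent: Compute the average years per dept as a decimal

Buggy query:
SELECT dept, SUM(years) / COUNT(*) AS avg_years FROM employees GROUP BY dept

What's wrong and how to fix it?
Bug: Both operands are integers, so '/' performs integer division and truncates

Fix: Cast one side to REAL so the division keeps the fractional part

Corrected query:
SELECT dept, SUM(years) * 1.0 / COUNT(*) AS avg_years FROM employees GROUP BY dept

Result:
dept  | avg_years
------+----------
HR    | 16       
Legal | 8.5      
Sales | 13       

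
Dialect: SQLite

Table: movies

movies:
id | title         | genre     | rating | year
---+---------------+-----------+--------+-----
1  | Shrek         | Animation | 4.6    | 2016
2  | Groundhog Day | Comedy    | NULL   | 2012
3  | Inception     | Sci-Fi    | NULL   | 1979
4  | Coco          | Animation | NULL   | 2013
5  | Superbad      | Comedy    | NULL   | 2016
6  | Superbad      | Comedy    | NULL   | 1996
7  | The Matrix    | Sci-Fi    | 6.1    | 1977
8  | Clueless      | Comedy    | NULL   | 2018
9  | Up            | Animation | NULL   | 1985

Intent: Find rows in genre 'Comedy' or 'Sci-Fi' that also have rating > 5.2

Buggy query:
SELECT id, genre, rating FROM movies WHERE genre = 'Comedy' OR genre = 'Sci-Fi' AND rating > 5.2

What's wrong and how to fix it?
Bug: AND binds tighter than OR, so this parses as genre = 'Comedy' OR (genre = 'Sci-Fi' AND rating > 5.2)

Fix: Group the OR with parentheses (or use IN), then AND the threshold

Corrected query:
SELECT id, genre, rating FROM movies WHERE (genre = 'Comedy' OR genre = 'Sci-Fi') AND rating > 5.2

Result:
id | genre  | rating
---+--------+-------
7  | Sci-Fi | 6.1   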